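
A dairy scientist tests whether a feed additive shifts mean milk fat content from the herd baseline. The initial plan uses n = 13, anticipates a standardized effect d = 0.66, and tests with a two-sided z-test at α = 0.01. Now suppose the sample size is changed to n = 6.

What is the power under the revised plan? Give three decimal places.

Power ≈ 0.169

With n = 6: δ = d·√n = 0.66 × √6 = 1.6167. Critical value z_{0.005} = 2.576.
Revised power = Φ(δ − 2.576) + Φ(−δ − 2.576) = Φ(-0.959) + Φ(-4.192) = 0.1687 + 0.0000 = 0.1688.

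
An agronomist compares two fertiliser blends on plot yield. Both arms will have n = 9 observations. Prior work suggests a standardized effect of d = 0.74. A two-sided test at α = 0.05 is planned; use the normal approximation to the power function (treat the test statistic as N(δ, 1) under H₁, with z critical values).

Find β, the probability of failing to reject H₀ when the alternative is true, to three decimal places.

Noncentrality parameter: λ = d·√(n/2) = 0.74 × √(9/2) = 1.5698
Critical value for a two-sided test at α = 0.05: z_{α/2} = 1.960.
Power = Φ(λ − 1.960) + Φ(−λ − 1.960) = Φ(-0.390) + Φ(-3.530) = 0.3482 + 0.0002 = 0.3484.
Type II error: β = 1 − power = 1 − 0.3484 = 0.6516.

β ≈ 0.652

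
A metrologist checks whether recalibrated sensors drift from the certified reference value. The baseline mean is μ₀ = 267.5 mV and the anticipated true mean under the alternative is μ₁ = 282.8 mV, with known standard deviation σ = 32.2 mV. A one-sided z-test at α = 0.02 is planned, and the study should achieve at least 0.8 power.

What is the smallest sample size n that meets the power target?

n = 38

Standardized effect: d = |μ₁ − μ₀| / σ = |282.8 − 267.5| / 32.2 = 0.4752
For power 0.8 need Φ(δ − z_{0.02}) = 0.8, so δ = z_{0.02} + z_{0.20} = 2.054 + 0.842 = 2.895.
δ = d·√n ⇒ n = (δ/d)² = (2.895 / 0.4752)² = 37.13.
Rounding up, n = 38.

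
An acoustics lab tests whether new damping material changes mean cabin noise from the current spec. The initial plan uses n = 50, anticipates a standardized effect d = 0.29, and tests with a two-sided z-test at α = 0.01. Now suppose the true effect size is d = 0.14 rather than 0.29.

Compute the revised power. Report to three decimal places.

Power ≈ 0.057

With d = 0.14: δ = d·√n = 0.14 × √50 = 0.9899. Critical value z_{0.005} = 2.576.
Revised power = Φ(δ − 2.576) + Φ(−δ − 2.576) = Φ(-1.586) + Φ(-3.566) = 0.0564 + 0.0002 = 0.0566.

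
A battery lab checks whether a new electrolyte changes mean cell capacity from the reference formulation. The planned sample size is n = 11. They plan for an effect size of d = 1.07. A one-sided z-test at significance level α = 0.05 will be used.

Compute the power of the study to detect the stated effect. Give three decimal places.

Noncentrality parameter: δ = d·√n = 1.07 × √11 = 3.5488
Critical value for a one-sided test at α = 0.05: z_α = 1.645.
Power = P(Z > 1.645 − δ) = Φ(1.904) = 0.9715.

Power ≈ 0.972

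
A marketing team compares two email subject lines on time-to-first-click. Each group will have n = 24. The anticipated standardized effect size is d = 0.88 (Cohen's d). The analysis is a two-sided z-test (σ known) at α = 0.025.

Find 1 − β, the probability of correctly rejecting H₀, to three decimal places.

Noncentrality parameter: δ = d·√(n/2) = 0.88 × √(24/2) = 3.0484
Two-sided α = 0.025 → critical value z_{0.0125} = 2.241.
Power = Φ(δ − 2.241) + Φ(−δ − 2.241) = Φ(0.807) + Φ(-5.290) = 0.7902 + 0.0000 = 0.7902.

Power ≈ 0.790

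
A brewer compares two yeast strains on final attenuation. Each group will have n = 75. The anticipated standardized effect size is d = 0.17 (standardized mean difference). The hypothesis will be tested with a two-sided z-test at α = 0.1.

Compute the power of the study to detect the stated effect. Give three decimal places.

Noncentrality parameter: δ = d·√(n/2) = 0.17 × √(75/2) = 1.0410
Critical value for a two-sided test at α = 0.1: z_{α/2} = 1.645.
Power = Φ(δ − 1.645) + Φ(−δ − 1.645) = Φ(-0.604) + Φ(-2.686) = 0.2730 + 0.0036 = 0.2766.

Power ≈ 0.277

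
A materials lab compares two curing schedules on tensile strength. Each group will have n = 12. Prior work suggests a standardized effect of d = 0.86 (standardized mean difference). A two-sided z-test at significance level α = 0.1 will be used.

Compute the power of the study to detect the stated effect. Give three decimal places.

Noncentrality parameter: δ = d·√(n/2) = 0.86 × √(12/2) = 2.1066
Critical value for a two-sided test at α = 0.1: z_{α/2} = 1.645.
Power = Φ(δ − 1.645) + Φ(−δ − 1.645) = Φ(0.462) + Φ(-3.751) = 0.6779 + 0.0001 = 0.6779.

Power ≈ 0.678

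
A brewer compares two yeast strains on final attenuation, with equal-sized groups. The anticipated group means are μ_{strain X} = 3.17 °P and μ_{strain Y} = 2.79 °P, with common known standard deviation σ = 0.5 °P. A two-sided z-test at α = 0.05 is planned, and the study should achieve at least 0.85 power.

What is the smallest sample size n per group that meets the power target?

n = 32 per group

Standardized effect: d = |μ_{strain X} − μ_{strain Y}| / σ = |3.17 − 2.79| / 0.5 = 0.7600
For power 0.85 need Φ(δ − z_{0.025}) = 0.85, so δ = z_{0.025} + z_{0.15} = 1.960 + 1.036 = 2.996.
(Ignoring the negligible lower-tail rejection probability gives the usual closed-form inversion.)
δ = d·√(n/2) ⇒ n = 2(δ/d)² = 2 × (2.996 / 0.7600)² = 31.09.
Round up to the next whole unit.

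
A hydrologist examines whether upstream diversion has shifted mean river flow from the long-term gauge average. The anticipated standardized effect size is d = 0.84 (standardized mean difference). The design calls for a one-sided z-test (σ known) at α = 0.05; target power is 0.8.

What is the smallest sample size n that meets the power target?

n = 9

For power 0.8 need Φ(δ − z_{0.05}) = 0.8, so δ = z_{0.05} + z_{0.20} = 1.645 + 0.842 = 2.486.
δ = d·√n ⇒ n = (δ/d)² = (2.486 / 0.84)² = 8.76.
Round up to the next whole unit.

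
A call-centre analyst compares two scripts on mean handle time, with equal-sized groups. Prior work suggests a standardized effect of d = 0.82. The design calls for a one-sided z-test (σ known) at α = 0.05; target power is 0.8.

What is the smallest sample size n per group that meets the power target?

n = 19 per group

Set Φ(δ − 1.645) = 0.8; then δ − 1.645 = Φ⁻¹(0.8) = 0.842, giving δ = 2.486.
δ = d·√(n/2) ⇒ n = 2(δ/d)² = 2 × (2.486 / 0.82)² = 18.39.
Round up to the next whole unit.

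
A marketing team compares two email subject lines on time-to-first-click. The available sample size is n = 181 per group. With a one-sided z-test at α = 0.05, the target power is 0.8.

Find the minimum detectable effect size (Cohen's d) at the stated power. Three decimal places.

Required noncentrality: δ = z_{0.05} + z_{0.20} = 1.645 + 0.842 = 2.486.
δ = d·√(n/2) ⇒ d = δ/√(n/2) = 2.486/√(181/2) = 0.2614.

d ≈ 0.261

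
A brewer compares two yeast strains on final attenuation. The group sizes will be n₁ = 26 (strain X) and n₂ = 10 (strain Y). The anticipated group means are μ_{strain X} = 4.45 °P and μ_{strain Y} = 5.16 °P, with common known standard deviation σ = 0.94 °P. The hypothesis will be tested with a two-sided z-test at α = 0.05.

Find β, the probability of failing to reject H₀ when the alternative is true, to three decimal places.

β ≈ 0.472

Standardized effect: d = |μ_{strain X} − μ_{strain Y}| / σ = |4.45 − 5.16| / 0.94 = 0.7553
Noncentrality parameter: δ = d / √(1/n₁ + 1/n₂) = 0.7553 / √(1/26 + 1/10) = 2.0299
Critical value for a two-sided test at α = 0.05: z_{α/2} = 1.960.
Power = Φ(δ − 1.960) + Φ(−δ − 1.960) = Φ(0.070) + Φ(-3.990) = 0.5279 + 0.0000 = 0.5279.
Type II error: β = 1 − power = 1 − 0.5279 = 0.4721.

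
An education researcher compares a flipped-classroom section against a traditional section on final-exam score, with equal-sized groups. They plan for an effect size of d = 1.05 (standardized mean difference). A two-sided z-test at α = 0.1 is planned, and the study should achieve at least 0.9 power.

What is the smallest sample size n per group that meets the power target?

For power 0.9 need Φ(δ − z_{0.05}) = 0.9, so δ = z_{0.05} + z_{0.10} = 1.645 + 1.282 = 2.926.
(The Φ(−δ − z_{α/2}) term is vanishingly small for δ > 0 and is dropped in the standard sample-size formula.)
δ = d·√(n/2) ⇒ n = 2(δ/d)² = 2 × (2.926 / 1.05)² = 15.54.
Round up to the next whole unit.

n = 16 per group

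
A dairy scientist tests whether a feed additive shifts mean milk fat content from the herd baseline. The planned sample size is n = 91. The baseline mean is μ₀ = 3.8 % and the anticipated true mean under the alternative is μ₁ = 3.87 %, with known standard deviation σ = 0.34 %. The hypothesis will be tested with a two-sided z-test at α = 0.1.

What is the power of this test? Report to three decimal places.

Power ≈ 0.625

Standardized effect: d = |μ₁ − μ₀| / σ = |3.87 − 3.8| / 0.34 = 0.2059
Noncentrality parameter: δ = d·√n = 0.2059 × √91 = 1.9640
Critical value for a two-sided test at α = 0.1: z_{α/2} = 1.645.
Power = Φ(δ − 1.645) + Φ(−δ − 1.645) = Φ(0.319) + Φ(-3.609) = 0.6252 + 0.0002 = 0.6253.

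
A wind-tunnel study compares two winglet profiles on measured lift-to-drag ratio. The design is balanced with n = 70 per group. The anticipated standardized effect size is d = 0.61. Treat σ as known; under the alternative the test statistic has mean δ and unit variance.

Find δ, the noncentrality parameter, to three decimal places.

δ ≈ 3.609

The noncentrality parameter scales effect size by the design's sample-size factor: δ = d·√(n/2) = 0.61 × √(70/2) = 3.6088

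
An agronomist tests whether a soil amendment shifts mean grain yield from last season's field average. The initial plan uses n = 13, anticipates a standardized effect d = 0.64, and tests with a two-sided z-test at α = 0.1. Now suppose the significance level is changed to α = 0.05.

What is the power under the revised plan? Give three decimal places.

δ = d·√n = 0.64 × √13 = 2.3076 (unchanged). New critical value: z_{0.025} = 1.960.
Revised power = Φ(δ − 1.960) + Φ(−δ − 1.960) = Φ(0.348) + Φ(-4.268) = 0.6359 + 0.0000 = 0.6359.

Power ≈ 0.636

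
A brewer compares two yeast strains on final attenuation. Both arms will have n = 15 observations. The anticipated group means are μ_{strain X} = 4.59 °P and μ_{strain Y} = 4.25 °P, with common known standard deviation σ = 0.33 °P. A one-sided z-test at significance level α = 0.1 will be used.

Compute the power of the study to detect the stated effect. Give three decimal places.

Power ≈ 0.938

Standardized effect: d = |μ_{strain X} − μ_{strain Y}| / σ = |4.59 − 4.25| / 0.33 = 1.0303
Noncentrality parameter: δ = d·√(n/2) = 1.0303 × √(15/2) = 2.8216
One-sided α = 0.1 → critical value z_{0.1} = 1.282.
Power = Φ(δ − 1.282) = Φ(1.540) = 0.9382.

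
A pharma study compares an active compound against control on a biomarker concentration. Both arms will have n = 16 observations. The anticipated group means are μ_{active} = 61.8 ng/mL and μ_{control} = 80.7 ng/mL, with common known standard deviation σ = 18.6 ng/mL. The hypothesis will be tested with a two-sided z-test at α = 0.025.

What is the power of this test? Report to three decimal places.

Power ≈ 0.737

Standardized effect: d = |μ_{active} − μ_{control}| / σ = |61.8 − 80.7| / 18.6 = 1.0161
Noncentrality parameter: δ = d·√(n/2) = 1.0161 × √(16/2) = 2.8740
Two-sided α = 0.025 → critical value z_{0.0125} = 2.241.
Power = Φ(δ − 2.241) + Φ(−δ − 2.241) = Φ(0.633) + Φ(-5.115) = 0.7365 + 0.0000 = 0.7365.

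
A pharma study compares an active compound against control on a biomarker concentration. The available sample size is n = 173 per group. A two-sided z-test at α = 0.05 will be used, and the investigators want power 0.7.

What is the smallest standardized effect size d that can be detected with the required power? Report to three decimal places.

Required noncentrality: δ = z_{0.025} + z_{0.30} = 1.960 + 0.524 = 2.484.
(Lower-tail contribution to power is negligible for δ > 0.)
δ = d·√(n/2) ⇒ d = δ/√(n/2) = 2.484/√(173/2) = 0.2671.

d ≈ 0.267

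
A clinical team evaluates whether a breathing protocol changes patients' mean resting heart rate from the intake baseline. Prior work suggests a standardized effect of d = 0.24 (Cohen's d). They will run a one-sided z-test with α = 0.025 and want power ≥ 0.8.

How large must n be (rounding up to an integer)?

For power 0.8 need Φ(δ − z_{0.025}) = 0.8, so δ = z_{0.025} + z_{0.20} = 1.960 + 0.842 = 2.802.
δ = d·√n ⇒ n = (δ/d)² = (2.802 / 0.24)² = 136.27.
Round up to the next whole unit.

n = 137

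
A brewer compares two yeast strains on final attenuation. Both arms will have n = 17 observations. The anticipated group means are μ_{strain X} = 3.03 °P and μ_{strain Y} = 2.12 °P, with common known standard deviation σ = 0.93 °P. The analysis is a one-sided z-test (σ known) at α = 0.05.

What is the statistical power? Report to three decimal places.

Standardized effect: d = |μ_{strain X} − μ_{strain Y}| / σ = |3.03 − 2.12| / 0.93 = 0.9785
Noncentrality parameter: δ = d·√(n/2) = 0.9785 × √(17/2) = 2.8528
Critical value for a one-sided test at α = 0.05: z_α = 1.645.
Power = Φ(δ − 1.645) = Φ(1.208) = 0.8865.

Power ≈ 0.886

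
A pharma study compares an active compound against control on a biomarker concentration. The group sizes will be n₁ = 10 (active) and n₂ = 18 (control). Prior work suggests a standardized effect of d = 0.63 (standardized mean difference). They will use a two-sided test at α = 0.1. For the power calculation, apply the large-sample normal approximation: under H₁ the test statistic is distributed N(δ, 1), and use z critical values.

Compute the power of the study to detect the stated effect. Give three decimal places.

Noncentrality parameter: δ = d / √(1/n₁ + 1/n₂) = 0.63 / √(1/10 + 1/18) = 1.5973
Critical value for a two-sided test at α = 0.1: z_{α/2} = 1.645.
Power = Φ(δ − 1.645) + Φ(−δ − 1.645) = Φ(-0.048) + Φ(-3.242) = 0.4811 + 0.0006 = 0.4816.

Power ≈ 0.482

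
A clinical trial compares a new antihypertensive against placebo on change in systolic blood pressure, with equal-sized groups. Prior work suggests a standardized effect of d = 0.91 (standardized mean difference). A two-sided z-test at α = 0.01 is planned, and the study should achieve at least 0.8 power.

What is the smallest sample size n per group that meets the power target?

Set Φ(δ − 2.576) = 0.8; then δ − 2.576 = Φ⁻¹(0.8) = 0.842, giving δ = 3.417.
(Ignoring the negligible lower-tail rejection probability gives the usual closed-form inversion.)
δ = d·√(n/2) ⇒ n = 2(δ/d)² = 2 × (3.417 / 0.91)² = 28.21.
Rounding up, n = 29 per group.

n = 29 per group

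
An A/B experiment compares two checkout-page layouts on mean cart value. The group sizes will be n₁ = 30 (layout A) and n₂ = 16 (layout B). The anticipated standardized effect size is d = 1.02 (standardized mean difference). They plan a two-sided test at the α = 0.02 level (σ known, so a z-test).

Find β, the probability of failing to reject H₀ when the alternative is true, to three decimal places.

β ≈ 0.166

Noncentrality parameter: δ = d / √(1/n₁ + 1/n₂) = 1.02 / √(1/30 + 1/16) = 3.2949
Critical value for a two-sided test at α = 0.02: z_{α/2} = 2.326.
Power = Φ(δ − 2.326) + Φ(−δ − 2.326) = Φ(0.969) + Φ(-5.621) = 0.8336 + 0.0000 = 0.8336.
Type II error: β = 1 − power = 1 − 0.8336 = 0.1664.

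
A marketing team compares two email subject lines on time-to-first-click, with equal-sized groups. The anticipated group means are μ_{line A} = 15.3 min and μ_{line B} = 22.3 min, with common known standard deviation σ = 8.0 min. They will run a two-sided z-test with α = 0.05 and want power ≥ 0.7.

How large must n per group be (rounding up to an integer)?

n = 17 per group

Standardized effect: d = |μ_{line A} − μ_{line B}| / σ = |15.3 − 22.3| / 8.0 = 0.8750
For power 0.7 need Φ(δ − z_{0.025}) = 0.7, so δ = z_{0.025} + z_{0.30} = 1.960 + 0.524 = 2.484.
(Ignoring the negligible lower-tail rejection probability gives the usual closed-form inversion.)
δ = d·√(n/2) ⇒ n = 2(δ/d)² = 2 × (2.484 / 0.8750)² = 16.12.
Rounding up, n = 17 per group.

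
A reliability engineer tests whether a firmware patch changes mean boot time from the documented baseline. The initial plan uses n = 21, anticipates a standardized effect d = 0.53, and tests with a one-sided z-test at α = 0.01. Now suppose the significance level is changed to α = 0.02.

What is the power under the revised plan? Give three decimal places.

Power ≈ 0.646

δ = d·√n = 0.53 × √21 = 2.4288 (unchanged). New critical value: z_{0.02} = 2.054.
Revised power = P(Z > 2.054 − δ) = Φ(0.375) = 0.6462.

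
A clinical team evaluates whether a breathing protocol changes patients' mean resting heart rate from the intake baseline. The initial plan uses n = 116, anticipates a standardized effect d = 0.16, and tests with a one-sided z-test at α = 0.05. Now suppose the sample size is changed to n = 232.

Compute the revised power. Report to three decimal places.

Power ≈ 0.786

With n = 232: δ = d·√n = 0.16 × √232 = 2.4370. Critical value z_{0.05} = 1.645.
Revised power = P(Z > 1.645 − δ) = Φ(0.792) = 0.7859.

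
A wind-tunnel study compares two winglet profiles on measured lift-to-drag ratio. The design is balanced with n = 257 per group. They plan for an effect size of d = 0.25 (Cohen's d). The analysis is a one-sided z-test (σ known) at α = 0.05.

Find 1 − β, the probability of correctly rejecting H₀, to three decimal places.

Power ≈ 0.883

Noncentrality parameter: δ = d·√(n/2) = 0.25 × √(257/2) = 2.8339
One-sided α = 0.05 → critical value z_{0.05} = 1.645.
Power = Φ(δ − 1.645) = Φ(1.189) = 0.8828.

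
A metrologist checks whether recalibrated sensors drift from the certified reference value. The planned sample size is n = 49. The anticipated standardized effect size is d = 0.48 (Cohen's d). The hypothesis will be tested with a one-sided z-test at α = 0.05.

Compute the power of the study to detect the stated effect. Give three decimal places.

Noncentrality parameter: δ = d·√n = 0.48 × √49 = 3.3600
Critical value for a one-sided test at α = 0.05: z_α = 1.645.
Power = P(Z > 1.645 − δ) = Φ(1.715) = 0.9568.

Power ≈ 0.957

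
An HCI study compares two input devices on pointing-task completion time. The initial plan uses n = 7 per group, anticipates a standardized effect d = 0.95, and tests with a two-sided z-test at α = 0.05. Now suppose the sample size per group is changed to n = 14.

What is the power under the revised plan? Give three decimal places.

Power ≈ 0.710

With n = 14 per group: δ = d·√(n/2) = 0.95 × √(14/2) = 2.5135. Critical value z_{0.025} = 1.960.
Revised power = Φ(δ − 1.960) + Φ(−δ − 1.960) = Φ(0.553) + Φ(-4.473) = 0.7100 + 0.0000 = 0.7100.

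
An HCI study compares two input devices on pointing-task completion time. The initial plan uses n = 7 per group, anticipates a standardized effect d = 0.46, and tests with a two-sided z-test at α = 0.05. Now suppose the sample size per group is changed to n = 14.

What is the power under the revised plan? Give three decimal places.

With n = 14 per group: δ = d·√(n/2) = 0.46 × √(14/2) = 1.2170. Critical value z_{0.025} = 1.960.
Revised power = Φ(δ − 1.960) + Φ(−δ − 1.960) = Φ(-0.743) + Φ(-3.177) = 0.2288 + 0.0007 = 0.2295.

Power ≈ 0.230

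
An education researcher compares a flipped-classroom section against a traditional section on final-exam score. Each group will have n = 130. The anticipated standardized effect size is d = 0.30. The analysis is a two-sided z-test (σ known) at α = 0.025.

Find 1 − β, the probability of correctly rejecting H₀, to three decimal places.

Power ≈ 0.570

Noncentrality parameter: δ = d·√(n/2) = 0.30 × √(130/2) = 2.4187
Critical value for a two-sided test at α = 0.025: z_{α/2} = 2.241.
Power = Φ(δ − 2.241) + Φ(−δ − 2.241) = Φ(0.177) + Φ(-4.660) = 0.5704 + 0.0000 = 0.5704.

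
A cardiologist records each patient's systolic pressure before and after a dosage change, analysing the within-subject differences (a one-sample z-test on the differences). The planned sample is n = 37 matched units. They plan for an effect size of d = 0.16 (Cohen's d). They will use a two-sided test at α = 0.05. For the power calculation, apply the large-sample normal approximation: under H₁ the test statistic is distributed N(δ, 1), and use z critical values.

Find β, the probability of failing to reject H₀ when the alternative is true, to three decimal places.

β ≈ 0.836

Noncentrality parameter: δ = d·√n = 0.16 × √37 = 0.9732
Two-sided α = 0.05 → critical value z_{0.025} = 1.960.
Power = Φ(δ − 1.960) + Φ(−δ − 1.960) = Φ(-0.987) + Φ(-2.933) = 0.1619 + 0.0017 = 0.1636.
Type II error: β = 1 − power = 1 − 0.1636 = 0.8364.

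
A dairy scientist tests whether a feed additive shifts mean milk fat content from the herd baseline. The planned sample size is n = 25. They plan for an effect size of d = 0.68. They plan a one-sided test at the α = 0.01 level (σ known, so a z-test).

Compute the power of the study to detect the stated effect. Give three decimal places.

Power ≈ 0.859

Noncentrality parameter: δ = d·√n = 0.68 × √25 = 3.4000
One-sided α = 0.01 → critical value z_{0.01} = 2.326.
Power = Φ(δ − 2.326) = Φ(1.074) = 0.8585.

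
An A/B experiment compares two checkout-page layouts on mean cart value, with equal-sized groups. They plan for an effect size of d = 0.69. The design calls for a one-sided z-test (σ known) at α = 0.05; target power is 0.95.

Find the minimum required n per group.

n = 46 per group

Set Φ(δ − 1.645) = 0.95; then δ − 1.645 = Φ⁻¹(0.95) = 1.645, giving δ = 3.290.
δ = d·√(n/2) ⇒ n = 2(δ/d)² = 2 × (3.290 / 0.69)² = 45.46.
Rounding up, n = 46 per group.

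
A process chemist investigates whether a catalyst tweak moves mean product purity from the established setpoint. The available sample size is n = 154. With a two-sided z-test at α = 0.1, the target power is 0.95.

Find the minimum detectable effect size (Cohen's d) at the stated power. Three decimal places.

Required noncentrality: δ = z_{0.05} + z_{0.05} = 1.645 + 1.645 = 3.290.
(The second rejection-region term Φ(−δ − z_{α/2}) is negligible and dropped.)
δ = d·√n ⇒ d = δ/√n = 3.290/√154 = 0.2651.

d ≈ 0.265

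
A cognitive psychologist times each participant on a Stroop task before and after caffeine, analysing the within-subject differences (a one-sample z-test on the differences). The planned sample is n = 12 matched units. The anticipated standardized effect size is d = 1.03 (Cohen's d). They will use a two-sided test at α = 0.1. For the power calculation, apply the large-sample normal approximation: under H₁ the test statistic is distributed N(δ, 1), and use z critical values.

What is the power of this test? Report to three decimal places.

Noncentrality parameter: λ = d·√n = 1.03 × √12 = 3.5680
Two-sided α = 0.1 → critical value z_{0.05} = 1.645.
Power = Φ(λ − 1.645) + Φ(−λ − 1.645) = Φ(1.923) + Φ(-5.213) = 0.9728 + 0.0000 = 0.9728.

Power ≈ 0.973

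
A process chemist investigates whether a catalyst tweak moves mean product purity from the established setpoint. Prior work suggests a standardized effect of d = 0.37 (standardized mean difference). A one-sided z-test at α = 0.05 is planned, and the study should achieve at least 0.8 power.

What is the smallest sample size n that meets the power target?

n = 46

Set Φ(δ − 1.645) = 0.8; then δ − 1.645 = Φ⁻¹(0.8) = 0.842, giving δ = 2.486.
δ = d·√n ⇒ n = (δ/d)² = (2.486 / 0.37)² = 45.16.
Rounding up, n = 46.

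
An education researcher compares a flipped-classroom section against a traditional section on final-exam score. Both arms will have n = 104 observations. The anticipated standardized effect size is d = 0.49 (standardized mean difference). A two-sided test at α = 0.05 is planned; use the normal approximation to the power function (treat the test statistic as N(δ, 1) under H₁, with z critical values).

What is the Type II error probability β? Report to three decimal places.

β ≈ 0.058

Noncentrality parameter: λ = d·√(n/2) = 0.49 × √(104/2) = 3.5334
Two-sided α = 0.05 → critical value z_{0.025} = 1.960.
Power = Φ(λ − 1.960) + Φ(−λ − 1.960) = Φ(1.573) + Φ(-5.493) = 0.9422 + 0.0000 = 0.9422.
Type II error: β = 1 − power = 1 − 0.9422 = 0.0578.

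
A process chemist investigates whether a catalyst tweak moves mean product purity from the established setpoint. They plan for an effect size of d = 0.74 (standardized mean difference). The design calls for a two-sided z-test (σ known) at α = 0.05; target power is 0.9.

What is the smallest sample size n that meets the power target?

Set Φ(δ − 1.960) = 0.9; then δ − 1.960 = Φ⁻¹(0.9) = 1.282, giving δ = 3.242.
(For δ > 0 the lower-tail rejection region contributes negligibly to power, so the one-term inversion is standard.)
δ = d·√n ⇒ n = (δ/d)² = (3.242 / 0.74)² = 19.19.
Round up to the next whole unit.

n = 20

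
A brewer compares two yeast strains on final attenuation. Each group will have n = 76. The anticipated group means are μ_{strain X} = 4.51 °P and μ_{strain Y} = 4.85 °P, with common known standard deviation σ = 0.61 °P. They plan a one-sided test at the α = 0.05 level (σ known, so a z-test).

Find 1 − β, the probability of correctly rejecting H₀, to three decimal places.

Standardized effect: d = |μ_{strain X} − μ_{strain Y}| / σ = |4.51 − 4.85| / 0.61 = 0.5574
Noncentrality parameter: λ = d·√(n/2) = 0.5574 × √(76/2) = 3.4359
Critical value for a one-sided test at α = 0.05: z_α = 1.645.
Power = Φ(λ − 1.645) = Φ(1.791) = 0.9634.

Power ≈ 0.963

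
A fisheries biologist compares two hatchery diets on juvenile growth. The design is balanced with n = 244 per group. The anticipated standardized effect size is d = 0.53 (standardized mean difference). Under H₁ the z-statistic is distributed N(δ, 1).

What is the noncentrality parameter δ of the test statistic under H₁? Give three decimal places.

δ = d·√(n/2) = 0.53 × √(244/2) = 5.8540

δ ≈ 5.854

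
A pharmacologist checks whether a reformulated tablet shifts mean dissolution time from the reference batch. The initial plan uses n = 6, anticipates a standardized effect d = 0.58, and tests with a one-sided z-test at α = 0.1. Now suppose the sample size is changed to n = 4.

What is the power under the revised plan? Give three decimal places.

With n = 4: δ = d·√n = 0.58 × √4 = 1.1600. Critical value z_{0.1} = 1.282.
Revised power = Φ(δ − 1.282) = Φ(-0.122) = 0.4516.

Power ≈ 0.452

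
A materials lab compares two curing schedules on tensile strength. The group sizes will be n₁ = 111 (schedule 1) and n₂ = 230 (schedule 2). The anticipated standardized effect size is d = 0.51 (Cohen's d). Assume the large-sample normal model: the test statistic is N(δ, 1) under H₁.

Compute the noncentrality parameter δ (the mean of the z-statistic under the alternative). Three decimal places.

The noncentrality parameter scales effect size by the design's sample-size factor: δ = d / √(1/n₁ + 1/n₂) = 0.51 / √(1/111 + 1/230) = 4.4128

δ ≈ 4.413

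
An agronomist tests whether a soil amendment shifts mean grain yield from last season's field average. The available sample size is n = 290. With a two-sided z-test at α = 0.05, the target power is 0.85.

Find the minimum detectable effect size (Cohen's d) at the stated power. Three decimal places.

d ≈ 0.176

Need Φ(δ − 1.960) = 0.85, so δ = 1.960 + 1.036 = 2.996.
(Lower-tail contribution to power is negligible for δ > 0.)
δ = d·√n ⇒ d = δ/√n = 2.996/√290 = 0.1760.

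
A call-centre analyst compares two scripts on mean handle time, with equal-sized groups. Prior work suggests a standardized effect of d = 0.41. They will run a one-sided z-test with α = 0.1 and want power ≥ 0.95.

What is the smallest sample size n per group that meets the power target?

For power 0.95 need Φ(δ − z_{0.1}) = 0.95, so δ = z_{0.1} + z_{0.05} = 1.282 + 1.645 = 2.926.
δ = d·√(n/2) ⇒ n = 2(δ/d)² = 2 × (2.926 / 0.41)² = 101.89.
Round up to the next whole unit.

n = 102 per group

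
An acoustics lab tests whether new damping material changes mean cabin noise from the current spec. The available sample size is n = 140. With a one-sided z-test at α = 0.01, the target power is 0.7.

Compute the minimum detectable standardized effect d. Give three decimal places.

Need Φ(δ − 2.326) = 0.7, so δ = 2.326 + 0.524 = 2.851.
δ = d·√n ⇒ d = δ/√n = 2.851/√140 = 0.2409.

d ≈ 0.241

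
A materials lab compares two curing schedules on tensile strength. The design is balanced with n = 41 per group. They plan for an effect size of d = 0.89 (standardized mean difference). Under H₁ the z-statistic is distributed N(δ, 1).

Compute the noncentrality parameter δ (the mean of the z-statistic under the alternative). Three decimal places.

δ ≈ 4.030

The noncentrality parameter scales effect size by the design's sample-size factor: δ = d·√(n/2) = 0.89 × √(41/2) = 4.0296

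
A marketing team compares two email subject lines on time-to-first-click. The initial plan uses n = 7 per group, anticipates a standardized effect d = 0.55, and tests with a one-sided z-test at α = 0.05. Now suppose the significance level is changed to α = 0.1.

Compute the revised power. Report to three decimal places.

δ = d·√(n/2) = 0.55 × √(7/2) = 1.0290 (unchanged). New critical value: z_{0.1} = 1.282.
Revised power = P(Z > 1.282 − δ) = Φ(-0.253) = 0.4003.

Power ≈ 0.400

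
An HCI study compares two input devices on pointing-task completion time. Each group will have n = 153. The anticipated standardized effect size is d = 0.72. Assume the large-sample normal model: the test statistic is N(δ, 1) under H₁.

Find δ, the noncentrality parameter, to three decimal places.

δ ≈ 6.297

δ = d·√(n/2) = 0.72 × √(153/2) = 6.2974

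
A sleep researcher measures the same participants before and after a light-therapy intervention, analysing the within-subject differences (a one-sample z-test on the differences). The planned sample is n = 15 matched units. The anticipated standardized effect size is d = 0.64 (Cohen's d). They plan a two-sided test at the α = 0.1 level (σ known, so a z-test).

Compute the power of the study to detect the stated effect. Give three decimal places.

Power ≈ 0.798

Noncentrality parameter: δ = d·√n = 0.64 × √15 = 2.4787
Two-sided α = 0.1 → critical value z_{0.05} = 1.645.
Power = Φ(δ − 1.645) + Φ(−δ − 1.645) = Φ(0.834) + Φ(-4.124) = 0.7978 + 0.0000 = 0.7978.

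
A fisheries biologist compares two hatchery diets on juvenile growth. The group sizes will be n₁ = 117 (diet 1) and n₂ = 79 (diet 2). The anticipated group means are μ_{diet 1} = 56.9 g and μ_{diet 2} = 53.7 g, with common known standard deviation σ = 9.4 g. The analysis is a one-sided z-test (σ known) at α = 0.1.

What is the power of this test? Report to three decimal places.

Standardized effect: d = |μ_{diet 1} − μ_{diet 2}| / σ = |56.9 − 53.7| / 9.4 = 0.3404
Noncentrality parameter: δ = d / √(1/n₁ + 1/n₂) = 0.3404 / √(1/117 + 1/79) = 2.3378
Critical value for a one-sided test at α = 0.1: z_α = 1.282.
Power = Φ(δ − 1.282) = Φ(1.056) = 0.8546.

Power ≈ 0.855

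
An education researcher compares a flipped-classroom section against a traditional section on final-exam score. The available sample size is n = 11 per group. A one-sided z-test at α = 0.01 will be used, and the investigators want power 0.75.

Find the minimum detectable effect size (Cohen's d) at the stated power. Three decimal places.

Required noncentrality: δ = z_{0.01} + z_{0.25} = 2.326 + 0.674 = 3.001.
δ = d·√(n/2) ⇒ d = δ/√(n/2) = 3.001/√(11/2) = 1.2796.

d ≈ 1.280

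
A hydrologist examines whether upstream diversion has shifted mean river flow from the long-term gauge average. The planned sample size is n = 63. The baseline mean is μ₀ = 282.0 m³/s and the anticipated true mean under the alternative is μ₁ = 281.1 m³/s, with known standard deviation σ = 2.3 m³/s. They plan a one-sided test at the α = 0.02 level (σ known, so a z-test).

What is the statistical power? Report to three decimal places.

Power ≈ 0.854

Standardized effect: d = |μ₁ − μ₀| / σ = |281.1 − 282.0| / 2.3 = 0.3913
Noncentrality parameter: δ = d·√n = 0.3913 × √63 = 3.1059
One-sided α = 0.02 → critical value z_{0.02} = 2.054.
Power = Φ(δ − 2.054) = Φ(1.052) = 0.8536.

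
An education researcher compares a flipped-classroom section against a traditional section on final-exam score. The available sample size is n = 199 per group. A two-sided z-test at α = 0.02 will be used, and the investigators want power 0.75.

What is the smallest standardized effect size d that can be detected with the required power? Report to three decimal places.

d ≈ 0.301

Need Φ(δ − 2.326) = 0.75, so δ = 2.326 + 0.674 = 3.001.
(The second rejection-region term Φ(−δ − z_{α/2}) is negligible and dropped.)
δ = d·√(n/2) ⇒ d = δ/√(n/2) = 3.001/√(199/2) = 0.3008.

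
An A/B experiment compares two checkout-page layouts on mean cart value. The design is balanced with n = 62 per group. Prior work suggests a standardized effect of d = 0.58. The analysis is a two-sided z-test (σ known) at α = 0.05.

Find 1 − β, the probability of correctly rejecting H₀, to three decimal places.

Noncentrality parameter: δ = d·√(n/2) = 0.58 × √(62/2) = 3.2293
Critical value for a two-sided test at α = 0.05: z_{α/2} = 1.960.
Power = Φ(δ − 1.960) + Φ(−δ − 1.960) = Φ(1.269) + Φ(-5.189) = 0.8978 + 0.0000 = 0.8978.

Power ≈ 0.898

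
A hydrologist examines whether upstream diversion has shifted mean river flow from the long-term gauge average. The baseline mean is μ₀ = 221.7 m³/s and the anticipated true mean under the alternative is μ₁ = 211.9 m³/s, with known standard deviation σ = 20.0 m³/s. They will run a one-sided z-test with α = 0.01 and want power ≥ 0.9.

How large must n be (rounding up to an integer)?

Standardized effect: d = |μ₁ − μ₀| / σ = |211.9 − 221.7| / 20.0 = 0.4900
Set Φ(δ − 2.326) = 0.9; then δ − 2.326 = Φ⁻¹(0.9) = 1.282, giving δ = 3.608.
δ = d·√n ⇒ n = (δ/d)² = (3.608 / 0.4900)² = 54.21.
Round up to the next whole unit.

n = 55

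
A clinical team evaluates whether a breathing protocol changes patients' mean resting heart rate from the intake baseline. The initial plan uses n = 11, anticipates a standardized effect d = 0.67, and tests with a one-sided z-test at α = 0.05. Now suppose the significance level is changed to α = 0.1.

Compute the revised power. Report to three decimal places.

δ = d·√n = 0.67 × √11 = 2.2221 (unchanged). New critical value: z_{0.1} = 1.282.
Revised power = Φ(δ − 1.282) = Φ(0.941) = 0.8265.

Power ≈ 0.827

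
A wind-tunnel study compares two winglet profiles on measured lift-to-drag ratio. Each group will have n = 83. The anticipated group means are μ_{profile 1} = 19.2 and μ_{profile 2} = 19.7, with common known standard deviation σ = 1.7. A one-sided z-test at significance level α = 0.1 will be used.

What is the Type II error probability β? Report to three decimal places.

β ≈ 0.270

Standardized effect: d = |μ_{profile 1} − μ_{profile 2}| / σ = |19.2 − 19.7| / 1.7 = 0.2941
Noncentrality parameter: λ = d·√(n/2) = 0.2941 × √(83/2) = 1.8947
Critical value for a one-sided test at α = 0.1: z_α = 1.282.
Power = P(Z > 1.282 − λ) = Φ(0.613) = 0.7301.
Type II error: β = 1 − power = 1 − 0.7301 = 0.2699.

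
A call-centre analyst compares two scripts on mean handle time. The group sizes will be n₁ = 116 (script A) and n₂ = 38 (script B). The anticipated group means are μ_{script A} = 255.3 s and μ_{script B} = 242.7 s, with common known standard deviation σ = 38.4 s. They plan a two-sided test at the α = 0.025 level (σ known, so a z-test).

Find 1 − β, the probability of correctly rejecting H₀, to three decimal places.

Power ≈ 0.314

Standardized effect: d = |μ_{script A} − μ_{script B}| / σ = |255.3 − 242.7| / 38.4 = 0.3281
Noncentrality parameter: δ = d / √(1/n₁ + 1/n₂) = 0.3281 / √(1/116 + 1/38) = 1.7555
Critical value for a two-sided test at α = 0.025: z_{α/2} = 2.241.
Power = Φ(δ − 2.241) + Φ(−δ − 2.241) = Φ(-0.486) + Φ(-3.997) = 0.3135 + 0.0000 = 0.3135.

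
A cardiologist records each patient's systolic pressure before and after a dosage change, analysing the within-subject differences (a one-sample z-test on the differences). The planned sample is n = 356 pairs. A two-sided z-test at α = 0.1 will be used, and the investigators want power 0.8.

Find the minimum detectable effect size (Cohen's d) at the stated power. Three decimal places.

Need Φ(δ − 1.645) = 0.8, so δ = 1.645 + 0.842 = 2.486.
(Lower-tail contribution to power is negligible for δ > 0.)
δ = d·√n ⇒ d = δ/√n = 2.486/√356 = 0.1318.

d ≈ 0.132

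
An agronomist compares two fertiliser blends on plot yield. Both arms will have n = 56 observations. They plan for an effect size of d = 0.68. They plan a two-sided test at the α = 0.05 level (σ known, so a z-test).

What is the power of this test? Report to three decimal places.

Power ≈ 0.949

Noncentrality parameter: δ = d·√(n/2) = 0.68 × √(56/2) = 3.5982
Critical value for a two-sided test at α = 0.05: z_{α/2} = 1.960.
Power = Φ(δ − 1.960) + Φ(−δ − 1.960) = Φ(1.638) + Φ(-5.558) = 0.9493 + 0.0000 = 0.9493.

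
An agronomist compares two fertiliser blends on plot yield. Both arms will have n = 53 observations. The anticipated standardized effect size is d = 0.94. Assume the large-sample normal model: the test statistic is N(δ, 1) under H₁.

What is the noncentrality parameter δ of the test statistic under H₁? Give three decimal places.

δ = d·√(n/2) = 0.94 × √(53/2) = 4.8389

δ ≈ 4.839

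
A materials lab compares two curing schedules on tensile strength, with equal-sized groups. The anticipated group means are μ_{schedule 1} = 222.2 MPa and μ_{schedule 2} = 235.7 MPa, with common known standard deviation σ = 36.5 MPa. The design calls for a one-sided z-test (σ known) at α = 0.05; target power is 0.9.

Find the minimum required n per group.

Standardized effect: d = |μ_{schedule 1} − μ_{schedule 2}| / σ = |222.2 − 235.7| / 36.5 = 0.3699
Set Φ(δ − 1.645) = 0.9; then δ − 1.645 = Φ⁻¹(0.9) = 1.282, giving δ = 2.926.
δ = d·√(n/2) ⇒ n = 2(δ/d)² = 2 × (2.926 / 0.3699)² = 125.20.
Rounding up, n = 126 per group.

n = 126 per group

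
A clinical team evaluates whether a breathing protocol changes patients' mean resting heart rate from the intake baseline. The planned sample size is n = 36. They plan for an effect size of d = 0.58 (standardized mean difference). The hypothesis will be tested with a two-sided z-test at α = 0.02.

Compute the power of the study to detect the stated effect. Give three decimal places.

Power ≈ 0.876

Noncentrality parameter: δ = d·√n = 0.58 × √36 = 3.4800
Two-sided α = 0.02 → critical value z_{0.01} = 2.326.
Power = Φ(δ − 2.326) + Φ(−δ − 2.326) = Φ(1.154) + Φ(-5.806) = 0.8757 + 0.0000 = 0.8757.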